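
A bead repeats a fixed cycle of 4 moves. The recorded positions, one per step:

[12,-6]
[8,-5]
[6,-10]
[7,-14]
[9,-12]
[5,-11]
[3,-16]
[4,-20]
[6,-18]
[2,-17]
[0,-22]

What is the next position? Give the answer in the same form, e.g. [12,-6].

[1,-26]

The moves between consecutive positions are [-4,+1], [-2,-5], [+1,-4], [+2,+2], [-4,+1], [-2,-5], [+1,-4], [+2,+2], [-4,+1], [-2,-5]; they repeat the 4-cycle [[-4,+1], [-2,-5], [+1,-4], [+2,+2]].
step 11: apply [+1,-4] → [1,-26]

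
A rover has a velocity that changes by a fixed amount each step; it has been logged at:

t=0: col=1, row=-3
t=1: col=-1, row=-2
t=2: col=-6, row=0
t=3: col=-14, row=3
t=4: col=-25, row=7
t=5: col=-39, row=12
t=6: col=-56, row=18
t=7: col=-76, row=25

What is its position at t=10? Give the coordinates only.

col=-154, row=52

Taking differences between consecutive positions: (-2,+1), (-5,+2), (-8,+3), (-11,+4), (-14,+5), (-17,+6), (-20,+7). These grow by (-3,+1) each step.
step 8: col=-76, row=25 + (-23,+8) → col=-99, row=33
step 9: col=-99, row=33 + (-26,+9) → col=-125, row=42
step 10: col=-125, row=42 + (-29,+10) → col=-154, row=52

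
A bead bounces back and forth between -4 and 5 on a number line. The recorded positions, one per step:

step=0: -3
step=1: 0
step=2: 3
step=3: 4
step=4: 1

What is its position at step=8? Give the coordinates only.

3

The value reflects between -4 and 5, moving 3 per step.
  step 5: 1 → -2
  step 6: -2 → -3
  step 7: -3 → 0
  step 8: 0 → 3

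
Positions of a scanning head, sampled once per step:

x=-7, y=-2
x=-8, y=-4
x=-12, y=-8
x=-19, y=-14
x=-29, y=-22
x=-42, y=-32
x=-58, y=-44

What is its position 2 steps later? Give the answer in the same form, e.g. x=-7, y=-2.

Taking differences between consecutive positions: (-1,-2), (-4,-4), (-7,-6), (-10,-8), (-13,-10), (-16,-12). These grow by (-3,-2) each step.
step 7: x=-58, y=-44 + (-19,-14) → x=-77, y=-58
step 8: x=-77, y=-58 + (-22,-16) → x=-99, y=-74

x=-99, y=-74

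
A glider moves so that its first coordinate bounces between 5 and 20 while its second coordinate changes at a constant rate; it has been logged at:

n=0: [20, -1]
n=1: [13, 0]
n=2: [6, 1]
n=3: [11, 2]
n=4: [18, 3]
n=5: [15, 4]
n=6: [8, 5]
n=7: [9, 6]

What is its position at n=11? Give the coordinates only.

The first coordinate travels 7 per step and bounces off the walls at 5 and 20.
  step 8: 9 → 16
  step 9: 16 → 17
  step 10: 17 → 10
  step 11: 10 → 7
The second coordinate changes by +1 each step: at step 11 it is 10.

[7, 10]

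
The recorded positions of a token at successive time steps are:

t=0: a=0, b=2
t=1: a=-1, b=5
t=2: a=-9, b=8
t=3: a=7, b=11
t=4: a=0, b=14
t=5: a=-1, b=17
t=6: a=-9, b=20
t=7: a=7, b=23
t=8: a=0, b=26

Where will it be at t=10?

A: cycles through 0, -1, -9, 7 every 4 steps. Step 10 lands at position 2 of the cycle → -9.
B: linear, +3 per step → 32 at step 10.

a=-9, b=32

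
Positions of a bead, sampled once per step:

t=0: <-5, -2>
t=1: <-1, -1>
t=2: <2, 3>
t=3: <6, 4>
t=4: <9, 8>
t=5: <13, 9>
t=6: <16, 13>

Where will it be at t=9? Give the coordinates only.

The moves between consecutive positions are <+4, +1>, <+3, +4>, <+4, +1>, <+3, +4>, <+4, +1>, <+3, +4>; they repeat the 2-cycle [<+4, +1>, <+3, +4>].
step 7: apply <+4, +1> → <20, 14>
step 8: apply <+3, +4> → <23, 18>
step 9: apply <+4, +1> → <27, 19>

<27, 19>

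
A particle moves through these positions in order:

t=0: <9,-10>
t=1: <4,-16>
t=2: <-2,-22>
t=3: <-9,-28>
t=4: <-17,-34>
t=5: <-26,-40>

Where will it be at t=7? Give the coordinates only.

Successive displacements: <-5,-6>, <-6,-6>, <-7,-6>, <-8,-6>, <-9,-6> — each changes by <-1,+0>.
step 6: <-26,-40> + <-10,-6> → <-36,-46>
step 7: <-36,-46> + <-11,-6> → <-47,-52>

<-47,-52>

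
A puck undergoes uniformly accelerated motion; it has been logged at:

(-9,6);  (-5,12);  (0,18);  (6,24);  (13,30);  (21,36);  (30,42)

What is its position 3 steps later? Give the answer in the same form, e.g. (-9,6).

(63,60)

Taking differences between consecutive positions: (+4,+6), (+5,+6), (+6,+6), (+7,+6), (+8,+6), (+9,+6). These grow by (+1,+0) each step.
step 7: (30,42) + (+10,+6) → (40,48)
step 8: (40,48) + (+11,+6) → (51,54)
step 9: (51,54) + (+12,+6) → (63,60)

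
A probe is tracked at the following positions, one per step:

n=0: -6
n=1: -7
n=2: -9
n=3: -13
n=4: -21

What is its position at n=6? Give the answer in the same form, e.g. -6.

-69

Consecutive displacements -1, -2, -4, -8 scale by a factor of 2 each step.
step 5: -21 − 16 → -37
step 6: -37 − 32 → -69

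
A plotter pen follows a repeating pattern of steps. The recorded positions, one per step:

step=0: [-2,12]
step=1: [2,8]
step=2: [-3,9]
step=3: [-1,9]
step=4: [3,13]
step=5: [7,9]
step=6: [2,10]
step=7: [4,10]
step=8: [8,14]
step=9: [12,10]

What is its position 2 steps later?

The moves between consecutive positions are [+4,-4], [-5,+1], [+2,+0], [+4,+4], [+4,-4], [-5,+1], [+2,+0], [+4,+4], [+4,-4]; they repeat the 4-cycle [[+4,-4], [-5,+1], [+2,+0], [+4,+4]].
step 10: apply [-5,+1] → [7,11]
step 11: apply [+2,+0] → [9,11]

[9,11]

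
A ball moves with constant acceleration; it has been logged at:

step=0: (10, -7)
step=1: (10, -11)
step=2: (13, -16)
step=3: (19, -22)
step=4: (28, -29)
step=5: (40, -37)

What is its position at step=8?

Taking differences between consecutive positions: (+0, -4), (+3, -5), (+6, -6), (+9, -7), (+12, -8). These grow by (+3, -1) each step.
step 6: (40, -37) + (+15, -9) → (55, -46)
step 7: (55, -46) + (+18, -10) → (73, -56)
step 8: (73, -56) + (+21, -11) → (94, -67)

(94, -67)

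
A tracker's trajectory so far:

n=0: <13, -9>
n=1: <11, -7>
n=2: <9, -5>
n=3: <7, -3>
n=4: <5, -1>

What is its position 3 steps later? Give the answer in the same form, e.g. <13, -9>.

<-1, 5>

Constant displacement of <-2, +2> per step.
step 5: <5, -1> + <-2, +2> → <3, 1>
step 6: <3, 1> + <-2, +2> → <1, 3>
step 7: <1, 3> + <-2, +2> → <-1, 5>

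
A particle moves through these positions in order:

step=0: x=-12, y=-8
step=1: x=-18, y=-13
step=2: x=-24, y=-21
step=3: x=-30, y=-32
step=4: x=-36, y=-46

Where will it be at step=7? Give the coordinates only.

x=-54, y=-106

Taking differences between consecutive positions: (-6,-5), (-6,-8), (-6,-11), (-6,-14). These grow by (+0,-3) each step.
step 5: x=-36, y=-46 + (-6,-17) → x=-42, y=-63
step 6: x=-42, y=-63 + (-6,-20) → x=-48, y=-83
step 7: x=-48, y=-83 + (-6,-23) → x=-54, y=-106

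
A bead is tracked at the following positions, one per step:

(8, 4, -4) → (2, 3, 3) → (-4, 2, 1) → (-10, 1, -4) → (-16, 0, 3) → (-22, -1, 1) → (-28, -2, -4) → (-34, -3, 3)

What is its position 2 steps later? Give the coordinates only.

First: linear, -6 per step → -46 at step 9.
Second: linear, -1 per step → -5 at step 9.
Third: cycles through -4, 3, 1 every 3 steps. Step 9 lands at position 0 of the cycle → -4.

(-46, -5, -4)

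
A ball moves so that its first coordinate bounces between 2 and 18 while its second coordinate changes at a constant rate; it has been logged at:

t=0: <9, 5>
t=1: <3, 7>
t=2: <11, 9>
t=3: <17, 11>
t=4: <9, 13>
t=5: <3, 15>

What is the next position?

<11, 17>

The first coordinate travels 8 per step and bounces off the walls at 2 and 18.
  step 6: 3 → 11
The second coordinate changes by +2 each step: at step 6 it is 17.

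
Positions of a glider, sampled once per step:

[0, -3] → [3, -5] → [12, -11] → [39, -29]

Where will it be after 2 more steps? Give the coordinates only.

Consecutive displacements [+3, -2], [+9, -6], [+27, -18] scale by a factor of 3 each step.
step 4: [39, -29] + [+81, -54] → [120, -83]
step 5: [120, -83] + [+243, -162] → [363, -245]

[363, -245]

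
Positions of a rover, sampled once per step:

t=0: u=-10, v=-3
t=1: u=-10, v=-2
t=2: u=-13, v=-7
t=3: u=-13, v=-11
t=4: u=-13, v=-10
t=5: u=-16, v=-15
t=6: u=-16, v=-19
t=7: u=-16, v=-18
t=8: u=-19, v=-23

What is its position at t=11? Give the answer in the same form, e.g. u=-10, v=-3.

u=-22, v=-31

Step-to-step displacements: (+0, +1), (-3, -5), (+0, -4), (+0, +1), (-3, -5), (+0, -4), (+0, +1), (-3, -5) — a repeating cycle of length 3.
step 9: apply (+0, -4) → u=-19, v=-27
step 10: apply (+0, +1) → u=-19, v=-26
step 11: apply (-3, -5) → u=-22, v=-31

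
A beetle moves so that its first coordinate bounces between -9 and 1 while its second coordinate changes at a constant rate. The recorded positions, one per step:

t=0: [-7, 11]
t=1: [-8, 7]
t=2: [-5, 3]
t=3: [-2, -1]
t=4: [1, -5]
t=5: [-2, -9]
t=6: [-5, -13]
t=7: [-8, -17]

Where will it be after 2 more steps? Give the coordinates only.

The first coordinate reflects between -9 and 1, moving 3 per step.
  step 8: -8 → -7
  step 9: -7 → -4
The second coordinate changes by -4 each step: at step 9 it is -25.

[-4, -25]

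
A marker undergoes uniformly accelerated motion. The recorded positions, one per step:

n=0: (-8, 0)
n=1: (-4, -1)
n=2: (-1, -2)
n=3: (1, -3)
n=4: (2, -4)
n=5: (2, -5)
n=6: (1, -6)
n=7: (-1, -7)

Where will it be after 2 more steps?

(-8, -9)

First differences are (+4, -1), (+3, -1), (+2, -1), (+1, -1), (+0, -1), (-1, -1), (-2, -1); their common second difference is (-1, +0) (constant acceleration).
step 8: (-1, -7) + (-3, -1) → (-4, -8)
step 9: (-4, -8) + (-4, -1) → (-8, -9)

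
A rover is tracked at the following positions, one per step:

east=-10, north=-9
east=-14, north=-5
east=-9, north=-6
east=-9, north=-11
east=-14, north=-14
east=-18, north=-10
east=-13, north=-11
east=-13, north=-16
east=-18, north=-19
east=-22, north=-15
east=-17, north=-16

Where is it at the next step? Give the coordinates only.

The moves between consecutive positions are (-4, +4), (+5, -1), (+0, -5), (-5, -3), (-4, +4), (+5, -1), (+0, -5), (-5, -3), (-4, +4), (+5, -1); they repeat the 4-cycle [(-4, +4), (+5, -1), (+0, -5), (-5, -3)].
step 11: apply (+0, -5) → east=-17, north=-21

east=-17, north=-21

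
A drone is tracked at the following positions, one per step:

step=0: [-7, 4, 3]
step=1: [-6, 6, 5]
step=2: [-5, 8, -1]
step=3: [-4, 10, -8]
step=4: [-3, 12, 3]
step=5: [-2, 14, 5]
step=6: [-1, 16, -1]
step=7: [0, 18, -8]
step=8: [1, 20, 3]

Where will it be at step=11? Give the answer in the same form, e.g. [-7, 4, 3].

The first coordinate changes by +1 each step, so at step 11 it is -7 + 11·(1) = 4.
The second coordinate changes by +2 each step, so at step 11 it is 4 + 11·(2) = 26.
The third coordinate repeats the cycle [3, 5, -1, -8] with period 4; step 11 mod 4 = 3, giving -8.

[4, 26, -8]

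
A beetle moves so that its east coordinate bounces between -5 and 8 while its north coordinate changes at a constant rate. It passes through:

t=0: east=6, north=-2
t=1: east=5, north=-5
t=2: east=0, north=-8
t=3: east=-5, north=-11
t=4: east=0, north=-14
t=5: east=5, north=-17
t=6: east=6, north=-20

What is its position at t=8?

The east coordinate reflects between -5 and 8, moving 5 per step.
  step 7: 6 → 1
  step 8: 1 → -4
The north coordinate changes by -3 each step: at step 8 it is -26.

east=-4, north=-26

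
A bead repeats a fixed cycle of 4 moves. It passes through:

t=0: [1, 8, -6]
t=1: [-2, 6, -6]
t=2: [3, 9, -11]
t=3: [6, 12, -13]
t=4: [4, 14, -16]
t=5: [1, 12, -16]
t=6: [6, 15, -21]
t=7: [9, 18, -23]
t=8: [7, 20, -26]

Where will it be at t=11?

[12, 24, -33]

The moves between consecutive positions are [-3, -2, +0], [+5, +3, -5], [+3, +3, -2], [-2, +2, -3], [-3, -2, +0], [+5, +3, -5], [+3, +3, -2], [-2, +2, -3]; they repeat the 4-cycle [[-3, -2, +0], [+5, +3, -5], [+3, +3, -2], [-2, +2, -3]].
step 9: apply [-3, -2, +0] → [4, 18, -26]
step 10: apply [+5, +3, -5] → [9, 21, -31]
step 11: apply [+3, +3, -2] → [12, 24, -33]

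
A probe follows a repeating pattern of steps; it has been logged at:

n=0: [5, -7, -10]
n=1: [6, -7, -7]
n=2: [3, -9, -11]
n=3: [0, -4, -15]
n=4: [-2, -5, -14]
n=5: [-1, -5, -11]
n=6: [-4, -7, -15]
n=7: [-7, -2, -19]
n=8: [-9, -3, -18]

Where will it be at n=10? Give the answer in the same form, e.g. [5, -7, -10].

Step-to-step displacements: [+1, +0, +3], [-3, -2, -4], [-3, +5, -4], [-2, -1, +1], [+1, +0, +3], [-3, -2, -4], [-3, +5, -4], [-2, -1, +1] — a repeating cycle of length 4.
step 9: apply [+1, +0, +3] → [-8, -3, -15]
step 10: apply [-3, -2, -4] → [-11, -5, -19]

[-11, -5, -19]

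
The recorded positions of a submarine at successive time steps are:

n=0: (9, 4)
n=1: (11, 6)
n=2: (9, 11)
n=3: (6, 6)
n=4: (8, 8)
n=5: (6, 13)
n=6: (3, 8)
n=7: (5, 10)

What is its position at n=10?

The moves between consecutive positions are (+2, +2), (-2, +5), (-3, -5), (+2, +2), (-2, +5), (-3, -5), (+2, +2); they repeat the 3-cycle [(+2, +2), (-2, +5), (-3, -5)].
step 8: apply (-2, +5) → (3, 15)
step 9: apply (-3, -5) → (0, 10)
step 10: apply (+2, +2) → (2, 12)

(2, 12)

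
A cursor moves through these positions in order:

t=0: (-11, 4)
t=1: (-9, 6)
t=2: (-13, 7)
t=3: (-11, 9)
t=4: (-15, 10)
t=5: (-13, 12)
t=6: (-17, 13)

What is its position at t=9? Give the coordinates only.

(-17, 18)

Step-to-step displacements: (+2, +2), (-4, +1), (+2, +2), (-4, +1), (+2, +2), (-4, +1) — a repeating cycle of length 2.
step 7: apply (+2, +2) → (-15, 15)
step 8: apply (-4, +1) → (-19, 16)
step 9: apply (+2, +2) → (-17, 18)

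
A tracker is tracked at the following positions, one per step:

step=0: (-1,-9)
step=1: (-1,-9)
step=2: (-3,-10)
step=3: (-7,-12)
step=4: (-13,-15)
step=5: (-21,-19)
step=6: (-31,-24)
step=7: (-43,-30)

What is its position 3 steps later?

(-91,-54)

Successive displacements: (+0,+0), (-2,-1), (-4,-2), (-6,-3), (-8,-4), (-10,-5), (-12,-6) — each changes by (-2,-1).
step 8: (-43,-30) + (-14,-7) → (-57,-37)
step 9: (-57,-37) + (-16,-8) → (-73,-45)
step 10: (-73,-45) + (-18,-9) → (-91,-54)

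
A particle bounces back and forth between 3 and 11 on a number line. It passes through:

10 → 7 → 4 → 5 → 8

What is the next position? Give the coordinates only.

The value reflects between 3 and 11, moving 3 per step.
  step 5: 8 → 11

11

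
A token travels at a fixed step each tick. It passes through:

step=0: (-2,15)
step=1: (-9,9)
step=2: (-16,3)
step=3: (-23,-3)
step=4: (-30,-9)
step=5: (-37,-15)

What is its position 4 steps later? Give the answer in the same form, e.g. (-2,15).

(-65,-39)

Constant displacement of (-7,-6) per step.
step 6: (-37,-15) + (-7,-6) → (-44,-21)
step 7: (-44,-21) + (-7,-6) → (-51,-27)
step 8: (-51,-27) + (-7,-6) → (-58,-33)
step 9: (-58,-33) + (-7,-6) → (-65,-39)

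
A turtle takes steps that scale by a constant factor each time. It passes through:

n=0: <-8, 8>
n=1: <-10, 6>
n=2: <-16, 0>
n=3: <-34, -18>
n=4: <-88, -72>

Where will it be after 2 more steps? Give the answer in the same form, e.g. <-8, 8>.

The jumps are <-2, -2>, <-6, -6>, <-18, -18>, <-54, -54> — a geometric progression with ratio 3.
step 5: <-88, -72> + <-162, -162> → <-250, -234>
step 6: <-250, -234> + <-486, -486> → <-736, -720>

<-736, -720>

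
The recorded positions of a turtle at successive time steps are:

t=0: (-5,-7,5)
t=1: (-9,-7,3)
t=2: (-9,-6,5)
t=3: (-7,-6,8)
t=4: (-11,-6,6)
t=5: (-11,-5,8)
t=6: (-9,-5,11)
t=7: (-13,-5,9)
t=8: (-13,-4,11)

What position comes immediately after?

(-11,-4,14)

Differencing gives (-4,+0,-2), (+0,+1,+2), (+2,+0,+3), (-4,+0,-2), (+0,+1,+2), (+2,+0,+3), (-4,+0,-2), (+0,+1,+2). This is the pattern (-4,+0,-2), (+0,+1,+2), (+2,+0,+3) repeated.
step 9: apply (+2,+0,+3) → (-11,-4,14)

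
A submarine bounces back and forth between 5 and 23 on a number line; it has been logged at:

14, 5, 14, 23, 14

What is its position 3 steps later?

23

The value travels 9 per step and bounces off the walls at 5 and 23.
  step 5: 14 → 5
  step 6: 5 → 14
  step 7: 14 → 23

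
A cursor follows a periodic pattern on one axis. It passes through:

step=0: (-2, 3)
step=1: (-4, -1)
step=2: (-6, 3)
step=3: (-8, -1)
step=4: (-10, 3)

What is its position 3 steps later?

First: linear, -2 per step → -16 at step 7.
Second: cycles through 3, -1 every 2 steps. Step 7 lands at position 1 of the cycle → -1.

(-16, -1)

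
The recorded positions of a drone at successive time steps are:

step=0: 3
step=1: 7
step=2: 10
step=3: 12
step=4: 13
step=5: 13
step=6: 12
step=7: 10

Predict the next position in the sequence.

Successive displacements: +4, +3, +2, +1, +0, -1, -2 — each changes by -1.
step 8: 10 − 3 → 7

7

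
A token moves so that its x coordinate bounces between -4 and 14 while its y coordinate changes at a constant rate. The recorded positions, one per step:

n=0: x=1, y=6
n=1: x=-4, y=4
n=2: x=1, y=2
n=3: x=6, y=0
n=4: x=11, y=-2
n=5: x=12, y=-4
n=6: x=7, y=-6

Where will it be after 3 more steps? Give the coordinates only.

The x coordinate travels 5 per step and bounces off the walls at -4 and 14.
  step 7: 7 → 2
  step 8: 2 → -3
  step 9: -3 → 0
The y coordinate changes by -2 each step: at step 9 it is -12.

x=0, y=-12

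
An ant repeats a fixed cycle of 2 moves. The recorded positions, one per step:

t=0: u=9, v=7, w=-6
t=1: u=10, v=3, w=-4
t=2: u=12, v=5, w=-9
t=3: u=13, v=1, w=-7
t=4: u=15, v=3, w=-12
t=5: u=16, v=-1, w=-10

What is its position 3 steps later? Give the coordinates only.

u=21, v=-1, w=-18

The moves between consecutive positions are (+1, -4, +2), (+2, +2, -5), (+1, -4, +2), (+2, +2, -5), (+1, -4, +2); they repeat the 2-cycle [(+1, -4, +2), (+2, +2, -5)].
step 6: apply (+2, +2, -5) → u=18, v=1, w=-15
step 7: apply (+1, -4, +2) → u=19, v=-3, w=-13
step 8: apply (+2, +2, -5) → u=21, v=-1, w=-18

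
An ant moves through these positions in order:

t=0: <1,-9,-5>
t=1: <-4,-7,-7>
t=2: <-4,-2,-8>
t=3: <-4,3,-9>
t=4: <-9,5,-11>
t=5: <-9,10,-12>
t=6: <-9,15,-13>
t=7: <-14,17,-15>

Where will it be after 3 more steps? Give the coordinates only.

Step-to-step displacements: <-5,+2,-2>, <+0,+5,-1>, <+0,+5,-1>, <-5,+2,-2>, <+0,+5,-1>, <+0,+5,-1>, <-5,+2,-2> — a repeating cycle of length 3.
step 8: apply <+0,+5,-1> → <-14,22,-16>
step 9: apply <+0,+5,-1> → <-14,27,-17>
step 10: apply <-5,+2,-2> → <-19,29,-19>

<-19,29,-19>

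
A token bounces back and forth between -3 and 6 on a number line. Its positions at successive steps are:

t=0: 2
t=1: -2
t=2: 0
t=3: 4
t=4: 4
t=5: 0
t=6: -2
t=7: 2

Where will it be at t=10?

The value travels 4 per step and bounces off the walls at -3 and 6.
  step 8: 2 → 6
  step 9: 6 → 2
  step 10: 2 → -2

-2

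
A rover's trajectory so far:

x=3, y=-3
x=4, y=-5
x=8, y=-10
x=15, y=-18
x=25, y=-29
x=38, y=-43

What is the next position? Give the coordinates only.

x=54, y=-60

Taking differences between consecutive positions: (+1,-2), (+4,-5), (+7,-8), (+10,-11), (+13,-14). These grow by (+3,-3) each step.
step 6: x=38, y=-43 + (+16,-17) → x=54, y=-60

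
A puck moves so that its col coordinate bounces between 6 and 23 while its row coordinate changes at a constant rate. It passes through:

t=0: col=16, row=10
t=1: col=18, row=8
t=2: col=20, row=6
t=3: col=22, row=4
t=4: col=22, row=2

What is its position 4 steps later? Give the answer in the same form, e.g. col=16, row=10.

The col coordinate travels 2 per step and bounces off the walls at 6 and 23.
  step 5: 22 → 20
  step 6: 20 → 18
  step 7: 18 → 16
  step 8: 16 → 14
The row coordinate changes by -2 each step: at step 8 it is -6.

col=14, row=-6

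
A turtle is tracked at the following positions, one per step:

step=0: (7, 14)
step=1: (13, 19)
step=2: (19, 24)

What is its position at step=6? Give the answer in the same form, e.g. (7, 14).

Constant displacement of (+6, +5) per step.
step 3: (19, 24) + (+6, +5) → (25, 29)
step 4: (25, 29) + (+6, +5) → (31, 34)
step 5: (31, 34) + (+6, +5) → (37, 39)
step 6: (37, 39) + (+6, +5) → (43, 44)

(43, 44)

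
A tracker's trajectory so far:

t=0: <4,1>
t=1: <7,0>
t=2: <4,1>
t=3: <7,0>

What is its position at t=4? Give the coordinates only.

<4,1>

The jumps are <+3,-1>, <-3,+1>, <+3,-1> — a geometric progression with ratio -1.
step 4: <7,0> + <-3,+1> → <4,1>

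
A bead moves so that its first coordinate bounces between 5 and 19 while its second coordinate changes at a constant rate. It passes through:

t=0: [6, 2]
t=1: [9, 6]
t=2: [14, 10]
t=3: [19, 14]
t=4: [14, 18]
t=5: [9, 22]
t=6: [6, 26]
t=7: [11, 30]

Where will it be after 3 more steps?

[12, 42]

The first coordinate travels 5 per step and bounces off the walls at 5 and 19.
  step 8: 11 → 16
  step 9: 16 → 17
  step 10: 17 → 12
The second coordinate changes by +4 each step: at step 10 it is 42.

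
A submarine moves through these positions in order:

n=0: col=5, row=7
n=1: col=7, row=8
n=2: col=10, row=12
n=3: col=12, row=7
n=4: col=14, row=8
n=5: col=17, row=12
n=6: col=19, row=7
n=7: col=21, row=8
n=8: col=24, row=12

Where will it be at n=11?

The moves between consecutive positions are (+2,+1), (+3,+4), (+2,-5), (+2,+1), (+3,+4), (+2,-5), (+2,+1), (+3,+4); they repeat the 3-cycle [(+2,+1), (+3,+4), (+2,-5)].
step 9: apply (+2,-5) → col=26, row=7
step 10: apply (+2,+1) → col=28, row=8
step 11: apply (+3,+4) → col=31, row=12

col=31, row=12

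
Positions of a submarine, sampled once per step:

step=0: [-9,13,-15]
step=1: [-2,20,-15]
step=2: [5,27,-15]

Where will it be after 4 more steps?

Each step adds [+7,+7,+0] to the position.
step 3: [5,27,-15] + [+7,+7,+0] → [12,34,-15]
step 4: [12,34,-15] + [+7,+7,+0] → [19,41,-15]
step 5: [19,41,-15] + [+7,+7,+0] → [26,48,-15]
step 6: [26,48,-15] + [+7,+7,+0] → [33,55,-15]

[33,55,-15]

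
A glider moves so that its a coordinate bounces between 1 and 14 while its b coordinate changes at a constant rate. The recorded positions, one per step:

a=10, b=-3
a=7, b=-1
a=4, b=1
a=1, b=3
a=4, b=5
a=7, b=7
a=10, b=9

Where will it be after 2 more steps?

The a coordinate travels 3 per step and bounces off the walls at 1 and 14.
  step 7: 10 → 13
  step 8: 13 → 12
The b coordinate changes by +2 each step: at step 8 it is 13.

a=12, b=13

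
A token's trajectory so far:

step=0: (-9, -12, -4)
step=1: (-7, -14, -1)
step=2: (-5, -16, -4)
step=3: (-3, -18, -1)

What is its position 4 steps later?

(5, -26, -1)

The first coordinate changes by +2 each step, so at step 7 it is -9 + 7·(2) = 5.
The second coordinate changes by -2 each step, so at step 7 it is -12 + 7·(-2) = -26.
The third coordinate repeats the cycle [-4, -1] with period 2; step 7 mod 2 = 1, giving -1.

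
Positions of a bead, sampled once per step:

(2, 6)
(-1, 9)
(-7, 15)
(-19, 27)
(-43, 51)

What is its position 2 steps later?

The jumps are (-3, +3), (-6, +6), (-12, +12), (-24, +24) — a geometric progression with ratio 2.
step 5: (-43, 51) + (-48, +48) → (-91, 99)
step 6: (-91, 99) + (-96, +96) → (-187, 195)

(-187, 195)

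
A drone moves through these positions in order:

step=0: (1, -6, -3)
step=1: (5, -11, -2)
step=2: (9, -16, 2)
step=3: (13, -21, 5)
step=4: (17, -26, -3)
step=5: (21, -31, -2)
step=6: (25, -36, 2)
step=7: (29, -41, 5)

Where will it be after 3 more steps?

(41, -56, 2)

First: linear, +4 per step → 41 at step 10.
Second: linear, -5 per step → -56 at step 10.
Third: cycles through -3, -2, 2, 5 every 4 steps. Step 10 lands at position 2 of the cycle → 2.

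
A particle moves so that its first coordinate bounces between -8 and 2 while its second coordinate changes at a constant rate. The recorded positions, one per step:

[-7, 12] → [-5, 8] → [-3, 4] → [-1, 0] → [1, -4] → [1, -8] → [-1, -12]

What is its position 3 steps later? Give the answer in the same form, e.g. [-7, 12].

[-7, -24]

The first coordinate reflects between -8 and 2, moving 2 per step.
  step 7: -1 → -3
  step 8: -3 → -5
  step 9: -5 → -7
The second coordinate changes by -4 each step: at step 9 it is -24.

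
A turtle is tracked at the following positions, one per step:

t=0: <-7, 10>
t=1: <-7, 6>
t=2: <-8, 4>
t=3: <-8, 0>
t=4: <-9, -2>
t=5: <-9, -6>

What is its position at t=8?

The moves between consecutive positions are <+0, -4>, <-1, -2>, <+0, -4>, <-1, -2>, <+0, -4>; they repeat the 2-cycle [<+0, -4>, <-1, -2>].
step 6: apply <-1, -2> → <-10, -8>
step 7: apply <+0, -4> → <-10, -12>
step 8: apply <-1, -2> → <-11, -14>

<-11, -14>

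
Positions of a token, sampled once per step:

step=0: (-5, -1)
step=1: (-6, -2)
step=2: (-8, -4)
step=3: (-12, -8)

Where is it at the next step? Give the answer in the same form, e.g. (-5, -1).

(-20, -16)

The jumps are (-1, -1), (-2, -2), (-4, -4) — a geometric progression with ratio 2.
step 4: (-12, -8) + (-8, -8) → (-20, -16)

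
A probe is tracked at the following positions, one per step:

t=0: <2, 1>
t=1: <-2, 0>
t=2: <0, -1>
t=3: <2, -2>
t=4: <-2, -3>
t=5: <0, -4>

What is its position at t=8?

<0, -7>

The first coordinate repeats the cycle [2, -2, 0] with period 3; step 8 mod 3 = 2, giving 0.
The second coordinate changes by -1 each step, so at step 8 it is 1 + 8·(-1) = -7.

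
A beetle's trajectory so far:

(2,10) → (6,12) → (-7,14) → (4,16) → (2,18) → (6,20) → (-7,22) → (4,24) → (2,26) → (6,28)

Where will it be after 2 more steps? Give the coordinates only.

The first coordinate repeats the cycle [2, 6, -7, 4] with period 4; step 11 mod 4 = 3, giving 4.
The second coordinate changes by +2 each step, so at step 11 it is 10 + 11·(2) = 32.

(4,32)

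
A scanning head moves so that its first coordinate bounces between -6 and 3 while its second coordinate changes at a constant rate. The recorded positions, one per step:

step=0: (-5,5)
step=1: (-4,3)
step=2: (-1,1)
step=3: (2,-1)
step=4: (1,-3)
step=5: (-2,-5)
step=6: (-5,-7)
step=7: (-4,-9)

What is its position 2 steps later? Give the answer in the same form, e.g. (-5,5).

The first coordinate travels 3 per step and bounces off the walls at -6 and 3.
  step 8: -4 → -1
  step 9: -1 → 2
The second coordinate changes by -2 each step: at step 9 it is -13.

(2,-13)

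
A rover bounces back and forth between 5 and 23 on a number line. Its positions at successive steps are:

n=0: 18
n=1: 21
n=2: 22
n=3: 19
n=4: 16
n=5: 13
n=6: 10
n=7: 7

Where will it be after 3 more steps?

The value reflects between 5 and 23, moving 3 per step.
  step 8: 7 → 6
  step 9: 6 → 9
  step 10: 9 → 12

12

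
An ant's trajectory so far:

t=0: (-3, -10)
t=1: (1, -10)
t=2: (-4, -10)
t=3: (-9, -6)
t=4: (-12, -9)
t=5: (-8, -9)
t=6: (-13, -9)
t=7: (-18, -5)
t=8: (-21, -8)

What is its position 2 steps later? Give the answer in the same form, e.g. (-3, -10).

(-22, -8)

Differencing gives (+4, +0), (-5, +0), (-5, +4), (-3, -3), (+4, +0), (-5, +0), (-5, +4), (-3, -3). This is the pattern (+4, +0), (-5, +0), (-5, +4), (-3, -3) repeated.
step 9: apply (+4, +0) → (-17, -8)
step 10: apply (-5, +0) → (-22, -8)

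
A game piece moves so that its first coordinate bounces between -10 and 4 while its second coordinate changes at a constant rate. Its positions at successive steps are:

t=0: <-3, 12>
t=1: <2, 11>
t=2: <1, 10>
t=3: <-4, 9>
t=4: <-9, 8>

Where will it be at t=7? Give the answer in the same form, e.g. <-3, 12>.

<4, 5>

The first coordinate reflects between -10 and 4, moving 5 per step.
  step 5: -9 → -6
  step 6: -6 → -1
  step 7: -1 → 4
The second coordinate changes by -1 each step: at step 7 it is 5.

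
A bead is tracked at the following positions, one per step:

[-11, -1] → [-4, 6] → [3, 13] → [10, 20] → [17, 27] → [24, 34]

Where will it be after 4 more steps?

[52, 62]

Each step adds [+7, +7] to the position.
step 6: [24, 34] + [+7, +7] → [31, 41]
step 7: [31, 41] + [+7, +7] → [38, 48]
step 8: [38, 48] + [+7, +7] → [45, 55]
step 9: [45, 55] + [+7, +7] → [52, 62]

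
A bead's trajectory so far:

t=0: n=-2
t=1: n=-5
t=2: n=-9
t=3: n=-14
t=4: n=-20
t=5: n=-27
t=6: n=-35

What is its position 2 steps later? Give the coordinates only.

n=-54

Successive displacements: -3, -4, -5, -6, -7, -8 — each changes by -1.
step 7: -35 − 9 → n=-44
step 8: -44 − 10 → n=-54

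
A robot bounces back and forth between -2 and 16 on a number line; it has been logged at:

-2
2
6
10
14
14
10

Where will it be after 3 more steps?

-2

The value reflects between -2 and 16, moving 4 per step.
  step 7: 10 → 6
  step 8: 6 → 2
  step 9: 2 → -2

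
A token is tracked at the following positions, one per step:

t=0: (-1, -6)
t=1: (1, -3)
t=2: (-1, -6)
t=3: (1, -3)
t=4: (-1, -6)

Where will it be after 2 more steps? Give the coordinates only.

The jumps are (+2, +3), (-2, -3), (+2, +3), (-2, -3) — a geometric progression with ratio -1.
step 5: (-1, -6) + (+2, +3) → (1, -3)
step 6: (1, -3) + (-2, -3) → (-1, -6)

(-1, -6)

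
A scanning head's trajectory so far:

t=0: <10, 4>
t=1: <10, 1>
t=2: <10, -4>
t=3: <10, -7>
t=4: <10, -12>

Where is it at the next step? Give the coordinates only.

<10, -15>

Differencing gives <+0, -3>, <+0, -5>, <+0, -3>, <+0, -5>. This is the pattern <+0, -3>, <+0, -5> repeated.
step 5: apply <+0, -3> → <10, -15>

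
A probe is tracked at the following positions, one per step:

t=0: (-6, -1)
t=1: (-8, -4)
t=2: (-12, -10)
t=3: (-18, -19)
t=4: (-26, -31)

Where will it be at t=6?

(-48, -64)

Successive displacements: (-2, -3), (-4, -6), (-6, -9), (-8, -12) — each changes by (-2, -3).
step 5: (-26, -31) + (-10, -15) → (-36, -46)
step 6: (-36, -46) + (-12, -18) → (-48, -64)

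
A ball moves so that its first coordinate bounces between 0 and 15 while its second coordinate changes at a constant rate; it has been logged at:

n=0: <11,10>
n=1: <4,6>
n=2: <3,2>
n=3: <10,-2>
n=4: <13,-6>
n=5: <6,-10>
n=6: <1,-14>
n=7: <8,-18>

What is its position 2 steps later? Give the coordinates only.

<8,-26>

The first coordinate travels 7 per step and bounces off the walls at 0 and 15.
  step 8: 8 → 15
  step 9: 15 → 8
The second coordinate changes by -4 each step: at step 9 it is -26.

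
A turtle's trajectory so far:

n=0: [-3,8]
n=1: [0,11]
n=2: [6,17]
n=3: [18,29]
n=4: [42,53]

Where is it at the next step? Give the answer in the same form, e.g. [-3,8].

[90,101]

The jumps are [+3,+3], [+6,+6], [+12,+12], [+24,+24] — a geometric progression with ratio 2.
step 5: [42,53] + [+48,+48] → [90,101]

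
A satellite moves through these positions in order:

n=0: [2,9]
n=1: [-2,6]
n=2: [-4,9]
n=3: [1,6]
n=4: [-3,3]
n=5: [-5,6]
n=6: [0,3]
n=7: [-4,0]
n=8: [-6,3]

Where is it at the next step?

[-1,0]

Step-to-step displacements: [-4,-3], [-2,+3], [+5,-3], [-4,-3], [-2,+3], [+5,-3], [-4,-3], [-2,+3] — a repeating cycle of length 3.
step 9: apply [+5,-3] → [-1,0]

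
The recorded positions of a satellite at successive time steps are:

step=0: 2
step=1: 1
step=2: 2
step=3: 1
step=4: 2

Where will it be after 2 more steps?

2

Step-to-step displacements: -1, +1, -1, +1; each is -1× the previous.
step 5: 2 − 1 → 1
step 6: 1 + 1 → 2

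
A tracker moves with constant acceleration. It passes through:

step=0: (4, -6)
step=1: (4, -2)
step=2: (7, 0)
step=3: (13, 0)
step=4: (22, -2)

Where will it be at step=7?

Successive displacements: (+0, +4), (+3, +2), (+6, +0), (+9, -2) — each changes by (+3, -2).
step 5: (22, -2) + (+12, -4) → (34, -6)
step 6: (34, -6) + (+15, -6) → (49, -12)
step 7: (49, -12) + (+18, -8) → (67, -20)

(67, -20)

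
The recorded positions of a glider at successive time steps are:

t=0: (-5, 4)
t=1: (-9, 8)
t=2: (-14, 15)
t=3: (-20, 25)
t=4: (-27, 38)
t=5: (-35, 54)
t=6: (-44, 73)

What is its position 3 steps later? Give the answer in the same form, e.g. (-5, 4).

First differences are (-4, +4), (-5, +7), (-6, +10), (-7, +13), (-8, +16), (-9, +19); their common second difference is (-1, +3) (constant acceleration).
step 7: (-44, 73) + (-10, +22) → (-54, 95)
step 8: (-54, 95) + (-11, +25) → (-65, 120)
step 9: (-65, 120) + (-12, +28) → (-77, 148)

(-77, 148)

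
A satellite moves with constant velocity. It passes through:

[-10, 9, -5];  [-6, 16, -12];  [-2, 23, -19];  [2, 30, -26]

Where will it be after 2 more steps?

[10, 44, -40]

The position changes by [+4, +7, -7] every step.
step 4: [2, 30, -26] + [+4, +7, -7] → [6, 37, -33]
step 5: [6, 37, -33] + [+4, +7, -7] → [10, 44, -40]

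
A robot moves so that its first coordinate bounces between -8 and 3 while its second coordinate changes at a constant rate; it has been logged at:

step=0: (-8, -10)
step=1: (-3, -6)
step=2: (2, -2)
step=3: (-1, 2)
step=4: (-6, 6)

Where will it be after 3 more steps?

(1, 18)

The first coordinate reflects between -8 and 3, moving 5 per step.
  step 5: -6 → -5
  step 6: -5 → 0
  step 7: 0 → 1
The second coordinate changes by +4 each step: at step 7 it is 18.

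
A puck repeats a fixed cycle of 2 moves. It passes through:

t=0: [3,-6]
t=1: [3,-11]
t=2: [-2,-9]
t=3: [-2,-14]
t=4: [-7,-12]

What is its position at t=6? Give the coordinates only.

The moves between consecutive positions are [+0,-5], [-5,+2], [+0,-5], [-5,+2]; they repeat the 2-cycle [[+0,-5], [-5,+2]].
step 5: apply [+0,-5] → [-7,-17]
step 6: apply [-5,+2] → [-12,-15]

[-12,-15]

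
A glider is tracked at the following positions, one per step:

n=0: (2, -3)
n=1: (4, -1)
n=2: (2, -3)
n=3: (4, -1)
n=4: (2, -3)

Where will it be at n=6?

Consecutive displacements (+2, +2), (-2, -2), (+2, +2), (-2, -2) scale by a factor of -1 each step.
step 5: (2, -3) + (+2, +2) → (4, -1)
step 6: (4, -1) + (-2, -2) → (2, -3)

(2, -3)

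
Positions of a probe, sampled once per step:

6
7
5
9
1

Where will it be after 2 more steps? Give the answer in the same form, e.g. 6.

Step-to-step displacements: +1, -2, +4, -8; each is -2× the previous.
step 5: 1 + 16 → 17
step 6: 17 − 32 → -15

-15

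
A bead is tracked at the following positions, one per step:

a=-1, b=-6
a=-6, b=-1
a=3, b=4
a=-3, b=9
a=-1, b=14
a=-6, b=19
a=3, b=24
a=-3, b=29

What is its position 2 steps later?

A: cycles through -1, -6, 3, -3 every 4 steps. Step 9 lands at position 1 of the cycle → -6.
B: linear, +5 per step → 39 at step 9.

a=-6, b=39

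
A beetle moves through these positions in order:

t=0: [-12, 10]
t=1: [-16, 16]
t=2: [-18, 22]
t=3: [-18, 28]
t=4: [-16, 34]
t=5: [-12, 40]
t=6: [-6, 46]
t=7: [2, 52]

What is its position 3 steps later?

First differences are [-4, +6], [-2, +6], [+0, +6], [+2, +6], [+4, +6], [+6, +6], [+8, +6]; their common second difference is [+2, +0] (constant acceleration).
step 8: [2, 52] + [+10, +6] → [12, 58]
step 9: [12, 58] + [+12, +6] → [24, 64]
step 10: [24, 64] + [+14, +6] → [38, 70]

[38, 70]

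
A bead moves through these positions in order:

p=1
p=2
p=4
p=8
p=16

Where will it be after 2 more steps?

p=64

Consecutive displacements +1, +2, +4, +8 scale by a factor of 2 each step.
step 5: 16 + 16 → p=32
step 6: 32 + 32 → p=64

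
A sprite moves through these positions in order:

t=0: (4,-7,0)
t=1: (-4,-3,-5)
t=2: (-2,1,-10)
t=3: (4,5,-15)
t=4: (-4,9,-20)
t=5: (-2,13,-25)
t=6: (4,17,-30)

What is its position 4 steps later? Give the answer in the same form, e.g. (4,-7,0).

First: cycles through 4, -4, -2 every 3 steps. Step 10 lands at position 1 of the cycle → -4.
Second: linear, +4 per step → 33 at step 10.
Third: linear, -5 per step → -50 at step 10.

(-4,33,-50)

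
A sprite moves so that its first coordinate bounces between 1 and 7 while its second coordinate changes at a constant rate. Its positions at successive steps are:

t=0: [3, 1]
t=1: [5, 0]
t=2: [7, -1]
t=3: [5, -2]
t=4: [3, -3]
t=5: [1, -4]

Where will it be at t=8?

[7, -7]

The first coordinate travels 2 per step and bounces off the walls at 1 and 7.
  step 6: 1 → 3
  step 7: 3 → 5
  step 8: 5 → 7
The second coordinate changes by -1 each step: at step 8 it is -7.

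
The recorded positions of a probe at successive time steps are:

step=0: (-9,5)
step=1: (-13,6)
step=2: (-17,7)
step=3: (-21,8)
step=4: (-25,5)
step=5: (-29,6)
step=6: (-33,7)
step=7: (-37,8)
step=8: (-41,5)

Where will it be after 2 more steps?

First: linear, -4 per step → -49 at step 10.
Second: cycles through 5, 6, 7, 8 every 4 steps. Step 10 lands at position 2 of the cycle → 7.

(-49,7)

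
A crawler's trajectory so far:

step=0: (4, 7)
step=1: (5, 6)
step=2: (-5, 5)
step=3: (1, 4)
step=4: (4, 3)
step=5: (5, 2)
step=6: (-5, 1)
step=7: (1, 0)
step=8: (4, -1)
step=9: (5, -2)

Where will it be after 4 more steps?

The first coordinate repeats the cycle [4, 5, -5, 1] with period 4; step 13 mod 4 = 1, giving 5.
The second coordinate changes by -1 each step, so at step 13 it is 7 + 13·(-1) = -6.

(5, -6)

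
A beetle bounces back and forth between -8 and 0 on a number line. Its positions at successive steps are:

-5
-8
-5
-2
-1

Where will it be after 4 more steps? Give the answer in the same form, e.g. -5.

-3

The value reflects between -8 and 0, moving 3 per step.
  step 5: -1 → -4
  step 6: -4 → -7
  step 7: -7 → -6
  step 8: -6 → -3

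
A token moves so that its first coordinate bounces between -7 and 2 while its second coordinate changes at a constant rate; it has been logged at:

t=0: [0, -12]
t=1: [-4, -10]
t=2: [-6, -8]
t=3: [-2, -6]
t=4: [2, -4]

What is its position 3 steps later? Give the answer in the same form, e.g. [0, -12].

The first coordinate reflects between -7 and 2, moving 4 per step.
  step 5: 2 → -2
  step 6: -2 → -6
  step 7: -6 → -4
The second coordinate changes by +2 each step: at step 7 it is 2.

[-4, 2]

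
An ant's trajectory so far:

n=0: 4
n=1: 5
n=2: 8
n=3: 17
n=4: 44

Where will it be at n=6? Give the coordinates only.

The jumps are +1, +3, +9, +27 — a geometric progression with ratio 3.
step 5: 44 + 81 → 125
step 6: 125 + 243 → 368

368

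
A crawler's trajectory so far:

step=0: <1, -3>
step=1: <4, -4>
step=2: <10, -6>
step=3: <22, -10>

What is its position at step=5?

Step-to-step displacements: <+3, -1>, <+6, -2>, <+12, -4>; each is 2× the previous.
step 4: <22, -10> + <+24, -8> → <46, -18>
step 5: <46, -18> + <+48, -16> → <94, -34>

<94, -34>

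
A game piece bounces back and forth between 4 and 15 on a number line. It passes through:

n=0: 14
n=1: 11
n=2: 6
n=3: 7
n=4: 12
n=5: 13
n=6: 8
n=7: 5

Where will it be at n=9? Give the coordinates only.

The value reflects between 4 and 15, moving 5 per step.
  step 8: 5 → 10
  step 9: 10 → 15

15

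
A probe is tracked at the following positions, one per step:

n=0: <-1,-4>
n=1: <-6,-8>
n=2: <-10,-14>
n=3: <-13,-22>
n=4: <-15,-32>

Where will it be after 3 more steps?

Successive displacements: <-5,-4>, <-4,-6>, <-3,-8>, <-2,-10> — each changes by <+1,-2>.
step 5: <-15,-32> + <-1,-12> → <-16,-44>
step 6: <-16,-44> + <+0,-14> → <-16,-58>
step 7: <-16,-58> + <+1,-16> → <-15,-74>

<-15,-74>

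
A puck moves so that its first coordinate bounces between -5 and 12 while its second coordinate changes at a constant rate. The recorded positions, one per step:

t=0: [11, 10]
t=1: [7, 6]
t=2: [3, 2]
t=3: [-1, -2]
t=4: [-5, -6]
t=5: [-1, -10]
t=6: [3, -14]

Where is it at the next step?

The first coordinate reflects between -5 and 12, moving 4 per step.
  step 7: 3 → 7
The second coordinate changes by -4 each step: at step 7 it is -18.

[7, -18]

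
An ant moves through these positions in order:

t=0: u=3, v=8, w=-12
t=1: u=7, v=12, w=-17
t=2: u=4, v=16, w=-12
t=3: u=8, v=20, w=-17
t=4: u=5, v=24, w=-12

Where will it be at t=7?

Differencing gives (+4,+4,-5), (-3,+4,+5), (+4,+4,-5), (-3,+4,+5). This is the pattern (+4,+4,-5), (-3,+4,+5) repeated.
step 5: apply (+4,+4,-5) → u=9, v=28, w=-17
step 6: apply (-3,+4,+5) → u=6, v=32, w=-12
step 7: apply (+4,+4,-5) → u=10, v=36, w=-17

u=10, v=36, w=-17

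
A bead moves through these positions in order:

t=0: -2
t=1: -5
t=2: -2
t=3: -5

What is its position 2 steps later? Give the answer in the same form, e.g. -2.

Consecutive displacements -3, +3, -3 scale by a factor of -1 each step.
step 4: -5 + 3 → -2
step 5: -2 − 3 → -5

-5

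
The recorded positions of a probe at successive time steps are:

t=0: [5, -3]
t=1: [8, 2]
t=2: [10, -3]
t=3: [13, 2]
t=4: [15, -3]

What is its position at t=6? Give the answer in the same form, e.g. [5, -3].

[20, -3]

Differencing gives [+3, +5], [+2, -5], [+3, +5], [+2, -5]. This is the pattern [+3, +5], [+2, -5] repeated.
step 5: apply [+3, +5] → [18, 2]
step 6: apply [+2, -5] → [20, -3]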